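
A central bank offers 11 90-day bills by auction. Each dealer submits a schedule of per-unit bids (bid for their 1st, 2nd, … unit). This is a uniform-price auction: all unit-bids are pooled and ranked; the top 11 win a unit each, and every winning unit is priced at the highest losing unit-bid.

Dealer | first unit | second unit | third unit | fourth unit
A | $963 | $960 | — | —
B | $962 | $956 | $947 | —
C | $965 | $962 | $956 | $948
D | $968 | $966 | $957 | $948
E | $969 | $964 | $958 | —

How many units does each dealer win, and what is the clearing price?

A 2, B 1, C 2, D 3, E 3; clearing price $956

Merging the schedules and taking the best 11: 969 (E-1), 968 (D-1), 966 (D-2), 965 (C-1), 964 (E-2), 963 (A-1), 962 (B-1), 962 (C-2), 960 (A-2), 958 (E-3), 957 (D-3)
First bid not allocated: $956.
Allocation: A 2, B 1, C 2, D 3, E 3.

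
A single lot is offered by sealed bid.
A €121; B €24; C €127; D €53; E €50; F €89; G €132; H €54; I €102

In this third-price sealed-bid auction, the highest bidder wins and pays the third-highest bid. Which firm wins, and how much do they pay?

Sorting bids: 132 (G) > 127 (C) > 121 (A) > 102 (I) > 89 (F) > 54 (H) > …
G wins; payment is bid #3 in the ranking = €121.

G pays €121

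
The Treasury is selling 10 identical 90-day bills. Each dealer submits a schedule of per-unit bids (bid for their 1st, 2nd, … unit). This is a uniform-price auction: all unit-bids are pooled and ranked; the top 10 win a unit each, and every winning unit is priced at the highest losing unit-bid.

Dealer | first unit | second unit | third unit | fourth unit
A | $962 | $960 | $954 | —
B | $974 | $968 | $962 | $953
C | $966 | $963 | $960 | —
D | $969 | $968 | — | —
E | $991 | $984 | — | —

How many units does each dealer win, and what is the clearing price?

Merging the schedules and taking the best 10: 991 (E-1), 984 (E-2), 974 (B-1), 969 (D-1), 968 (B-2), 968 (D-2), 966 (C-1), 963 (C-2), 962 (A-1), 962 (B-3)
First bid not allocated: $960.
Allocation: A 1, B 3, C 2, D 2, E 2.

A 1, B 3, C 2, D 2, E 2; clearing price $960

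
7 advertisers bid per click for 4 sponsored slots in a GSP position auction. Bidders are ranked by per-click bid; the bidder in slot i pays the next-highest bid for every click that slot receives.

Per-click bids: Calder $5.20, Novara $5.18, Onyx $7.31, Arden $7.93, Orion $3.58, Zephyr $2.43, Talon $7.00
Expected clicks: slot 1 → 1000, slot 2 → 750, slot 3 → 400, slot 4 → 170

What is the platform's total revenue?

Per-click bids in order: $7.93 (Arden) > $7.31 (Onyx) > $7.00 (Talon) > $5.20 (Calder) > $5.18 (Novara) > …
Slot 1: Arden pays $7.31 × 1000 = $7310.00
Slot 2: Onyx pays $7.00 × 750 = $5250.00
Slot 3: Talon pays $5.20 × 400 = $2080.00
Slot 4: Calder pays $5.18 × 170 = $880.60
Total = $15520.60

Total revenue: $15520.60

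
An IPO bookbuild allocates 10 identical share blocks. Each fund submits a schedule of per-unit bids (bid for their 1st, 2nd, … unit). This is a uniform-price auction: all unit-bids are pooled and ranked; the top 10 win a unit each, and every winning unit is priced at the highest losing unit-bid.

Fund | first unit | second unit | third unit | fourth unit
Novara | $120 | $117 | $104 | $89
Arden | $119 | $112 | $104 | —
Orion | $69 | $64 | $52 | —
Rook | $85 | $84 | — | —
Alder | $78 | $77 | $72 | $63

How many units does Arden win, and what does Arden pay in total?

Arden: 3 units, pays $231

Pooled unit-bids ranked (top 10): 120 (Novara-1), 119 (Arden-1), 117 (Novara-2), 112 (Arden-2), 104 (Novara-3), 104 (Arden-3), 89 (Novara-4), 85 (Rook-1), 84 (Rook-2), 78 (Alder-1)
First bid not allocated: $77.
Arden wins 3 unit(s) at $77 each.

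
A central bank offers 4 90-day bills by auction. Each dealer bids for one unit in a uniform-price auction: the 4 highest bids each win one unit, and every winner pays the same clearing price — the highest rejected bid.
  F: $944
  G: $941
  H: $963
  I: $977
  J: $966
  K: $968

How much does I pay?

I pays $944

Bids ranked high→low: 977 (I), 968 (K), 966 (J), 963 (H), 944 (F), 941 (G)
Top 4: I, K, J, H.
First losing bid is F's $944, which sets the uniform price.
I wins → pays $944.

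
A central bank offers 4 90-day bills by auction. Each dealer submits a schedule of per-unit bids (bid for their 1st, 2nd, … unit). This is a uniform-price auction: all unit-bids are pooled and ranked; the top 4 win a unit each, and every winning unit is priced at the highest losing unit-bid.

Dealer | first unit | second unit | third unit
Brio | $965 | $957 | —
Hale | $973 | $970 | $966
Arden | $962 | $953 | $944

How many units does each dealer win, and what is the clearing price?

Brio 1, Hale 3; clearing price $962

Merging the schedules and taking the best 4: 973 (Hale-1), 970 (Hale-2), 966 (Hale-3), 965 (Brio-1)
Highest rejected unit-bid = $962.
Allocation: Brio 1, Hale 3.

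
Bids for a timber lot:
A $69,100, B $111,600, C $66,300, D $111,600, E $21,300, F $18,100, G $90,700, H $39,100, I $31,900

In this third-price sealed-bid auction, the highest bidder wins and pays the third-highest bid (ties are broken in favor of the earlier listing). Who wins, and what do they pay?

Rule: the highest bidder wins and pays the third-highest bid.
Sorting bids: 111,600 (B) > 111,600 (D) > 90,700 (G) > 69,100 (A) > 66,300 (C) > 39,100 (H) > …
Tie at $111,600 → B wins by tie-break.
B wins; payment is bid #3 in the ranking = $90,700.

B pays $90,700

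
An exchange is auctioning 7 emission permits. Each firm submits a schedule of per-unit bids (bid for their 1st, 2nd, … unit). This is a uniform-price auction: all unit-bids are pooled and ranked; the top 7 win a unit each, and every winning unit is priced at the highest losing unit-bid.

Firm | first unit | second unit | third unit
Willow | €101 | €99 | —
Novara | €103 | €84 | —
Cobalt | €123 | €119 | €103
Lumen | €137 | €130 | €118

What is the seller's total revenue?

All unit-bids, highest first — top 7: 137 (Lumen-1), 130 (Lumen-2), 123 (Cobalt-1), 119 (Cobalt-2), 118 (Lumen-3), 103 (Novara-1), 103 (Cobalt-3)
First bid not allocated: €101.
Allocation: Cobalt 3, Lumen 3, Novara 1. Every unit priced at €101.
Revenue = 7 × 101 = €707.

Total revenue: €707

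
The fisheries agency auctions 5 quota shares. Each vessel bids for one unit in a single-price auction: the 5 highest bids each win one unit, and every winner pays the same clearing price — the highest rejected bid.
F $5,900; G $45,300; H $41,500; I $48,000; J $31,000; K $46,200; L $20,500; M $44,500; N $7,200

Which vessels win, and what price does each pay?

I, K, G, M, H; each pays $31,000

Bids ranked high→low: 48,000 (I), 46,200 (K), 45,300 (G), 44,500 (M), 41,500 (H), 31,000 (J), 20,500 (L), …
Top 5: I, K, G, M, H.
Highest unsuccessful bid: $31,000 → clearing price.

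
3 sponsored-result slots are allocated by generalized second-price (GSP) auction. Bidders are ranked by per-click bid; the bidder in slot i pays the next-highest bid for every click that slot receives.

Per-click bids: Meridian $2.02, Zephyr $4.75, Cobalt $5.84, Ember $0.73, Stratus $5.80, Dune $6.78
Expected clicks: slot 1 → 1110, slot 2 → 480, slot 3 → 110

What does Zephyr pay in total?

Sorting advertisers: $6.78 (Dune) > $5.84 (Cobalt) > $5.80 (Stratus) > $4.75 (Zephyr) > …
Zephyr ranks below slot 3 → no slot, pays nothing.

Zephyr pays $0.00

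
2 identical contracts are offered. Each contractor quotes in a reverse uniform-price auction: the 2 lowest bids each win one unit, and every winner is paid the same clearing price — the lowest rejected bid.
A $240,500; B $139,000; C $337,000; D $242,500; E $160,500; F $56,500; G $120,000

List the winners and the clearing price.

F, G; each is paid $139,000

Ordering the bids: 56,500 (F), 120,000 (G), 139,000 (B), 160,500 (E), …
Winners (2 units): F, G.
Lowest unsuccessful bid: $139,000 → clearing price.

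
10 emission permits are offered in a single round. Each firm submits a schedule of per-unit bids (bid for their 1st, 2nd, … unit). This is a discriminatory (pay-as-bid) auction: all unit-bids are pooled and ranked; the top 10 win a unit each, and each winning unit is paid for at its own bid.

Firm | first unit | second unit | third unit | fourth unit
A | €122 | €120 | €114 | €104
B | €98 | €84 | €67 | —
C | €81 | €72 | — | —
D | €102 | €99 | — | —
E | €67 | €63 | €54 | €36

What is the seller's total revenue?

All unit-bids, highest first — top 10: 122 (A-1), 120 (A-2), 114 (A-3), 104 (A-4), 102 (D-1), 99 (D-2), 98 (B-1), 84 (B-2), 81 (C-1), 72 (C-2)
Next rejected bid: €67 (not a price — pay-as-bid).
Each winning unit pays its own bid.
Revenue = 122 + 120 + 114 + 104 + 102 + 99 + 98 + 84 + 81 + 72 = €996.

Total revenue: €996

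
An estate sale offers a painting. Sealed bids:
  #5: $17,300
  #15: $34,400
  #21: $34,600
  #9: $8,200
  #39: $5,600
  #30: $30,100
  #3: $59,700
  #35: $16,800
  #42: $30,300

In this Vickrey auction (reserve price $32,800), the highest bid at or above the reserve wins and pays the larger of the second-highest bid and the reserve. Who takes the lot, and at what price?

Sorting bids: 59,700 (#3) > 34,600 (#21) > 34,400 (#15) > 30,300 (#42) > 30,100 (#30) > 17,300 (#5) > …
#3 has the top bid at or above the reserve ($59,700).
Second-highest bid $34,600 exceeds the reserve $32,800 → payment $34,600.

#3 pays $34,600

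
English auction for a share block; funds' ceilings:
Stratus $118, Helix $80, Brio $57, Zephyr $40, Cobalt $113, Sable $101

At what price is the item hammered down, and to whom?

Stratus wins at $113

Limits in order: 118 (Stratus) > 113 (Cobalt) > 101 (Sable) > 80 (Helix) > 57 (Brio) > 40 (Zephyr)
Once the price passes $113, only Stratus is left; the hammer falls at Cobalt's limit of $113.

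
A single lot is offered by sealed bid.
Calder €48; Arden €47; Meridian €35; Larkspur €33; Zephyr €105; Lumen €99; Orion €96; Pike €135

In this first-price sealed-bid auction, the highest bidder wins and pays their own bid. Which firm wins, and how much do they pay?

Pike pays €135

Sorting bids: 135 (Pike) > 105 (Zephyr) > 99 (Lumen) > 96 (Orion) > 48 (Calder) > 47 (Arden) > …
First-price: Pike pays what they bid, €135.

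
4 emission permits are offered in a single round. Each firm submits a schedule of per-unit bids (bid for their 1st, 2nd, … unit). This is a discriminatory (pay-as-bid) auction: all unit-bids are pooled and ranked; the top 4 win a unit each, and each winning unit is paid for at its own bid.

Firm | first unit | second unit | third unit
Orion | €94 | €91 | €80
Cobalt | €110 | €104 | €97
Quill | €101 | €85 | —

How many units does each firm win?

Cobalt 3, Quill 1

Pooled unit-bids ranked (top 4): 110 (Cobalt-1), 104 (Cobalt-2), 101 (Quill-1), 97 (Cobalt-3)
Next rejected bid: €94 (not a price — pay-as-bid).
Allocation: Cobalt 3, Quill 1.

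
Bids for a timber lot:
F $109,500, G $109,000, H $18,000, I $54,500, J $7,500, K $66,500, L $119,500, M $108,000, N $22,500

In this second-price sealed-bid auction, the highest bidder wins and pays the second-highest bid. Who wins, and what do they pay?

L pays $109,500

Second-price sealed-bid auction: the highest bidder wins and pays the second-highest bid.
Bids in order: 119,500 (L) > 109,500 (F) > 109,000 (G) > 108,000 (M) > 66,500 (K) > 54,500 (I) > …
L is highest; pays the second-highest bid, $109,500.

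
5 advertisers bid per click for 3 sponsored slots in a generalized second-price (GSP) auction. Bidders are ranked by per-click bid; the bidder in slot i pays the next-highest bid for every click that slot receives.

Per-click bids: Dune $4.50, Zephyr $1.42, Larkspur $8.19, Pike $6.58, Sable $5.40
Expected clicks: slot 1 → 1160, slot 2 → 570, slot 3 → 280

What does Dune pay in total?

Dune pays $0.00

Ranked by bid: $8.19 (Larkspur) > $6.58 (Pike) > $5.40 (Sable) > $4.50 (Dune) > …
Dune ranks below slot 3 → no slot, pays nothing.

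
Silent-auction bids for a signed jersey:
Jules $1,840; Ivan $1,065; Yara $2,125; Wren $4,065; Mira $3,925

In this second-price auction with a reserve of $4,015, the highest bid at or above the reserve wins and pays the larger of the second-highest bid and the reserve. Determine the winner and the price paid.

Wren pays $4,015

Bids ranked: 4,065 (Wren) > 3,925 (Mira) > 2,125 (Yara) > 1,840 (Jules) > 1,065 (Ivan)
Wren has the top bid at or above the reserve ($4,065).
Second-highest bid $3,925 is below the reserve $4,015, so the reserve binds → payment $4,015.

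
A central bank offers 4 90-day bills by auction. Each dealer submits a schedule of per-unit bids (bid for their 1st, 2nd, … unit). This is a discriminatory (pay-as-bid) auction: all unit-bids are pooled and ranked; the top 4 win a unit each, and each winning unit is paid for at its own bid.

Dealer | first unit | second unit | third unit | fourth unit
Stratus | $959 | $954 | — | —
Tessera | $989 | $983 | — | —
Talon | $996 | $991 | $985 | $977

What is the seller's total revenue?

Total revenue: $3,961

Merging the schedules and taking the best 4: 996 (Talon-1), 991 (Talon-2), 989 (Tessera-1), 985 (Talon-3)
Next rejected bid: $983 (not a price — pay-as-bid).
Each winning unit pays its own bid.
Revenue = 996 + 991 + 989 + 985 = $3,961.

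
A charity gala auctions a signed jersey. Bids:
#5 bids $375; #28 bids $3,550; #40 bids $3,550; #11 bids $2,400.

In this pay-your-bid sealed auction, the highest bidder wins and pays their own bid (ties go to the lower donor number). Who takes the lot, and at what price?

Rule: the highest bidder wins and pays their own bid.
Sorting bids: 3,550 (#28) > 3,550 (#40) > 2,400 (#11) > 375 (#5)
Tie at $3,550 → #28 wins by tie-break.
#28 is highest → pays own bid, $3,550.

#28 pays $3,550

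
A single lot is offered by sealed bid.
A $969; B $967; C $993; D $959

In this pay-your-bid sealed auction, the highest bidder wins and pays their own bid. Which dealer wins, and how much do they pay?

C pays $993

Sorting bids: 993 (C) > 969 (A) > 967 (B) > 959 (D)
C has the highest bid and pays exactly that: $993.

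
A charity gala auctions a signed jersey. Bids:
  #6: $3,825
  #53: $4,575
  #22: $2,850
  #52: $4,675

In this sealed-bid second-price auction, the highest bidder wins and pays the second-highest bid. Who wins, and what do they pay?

#52 pays $4,575

Bids in order: 4,675 (#52) > 4,575 (#53) > 3,825 (#6) > 2,850 (#22)
#52 wins with the highest bid; price is set by the runner-up at $4,575.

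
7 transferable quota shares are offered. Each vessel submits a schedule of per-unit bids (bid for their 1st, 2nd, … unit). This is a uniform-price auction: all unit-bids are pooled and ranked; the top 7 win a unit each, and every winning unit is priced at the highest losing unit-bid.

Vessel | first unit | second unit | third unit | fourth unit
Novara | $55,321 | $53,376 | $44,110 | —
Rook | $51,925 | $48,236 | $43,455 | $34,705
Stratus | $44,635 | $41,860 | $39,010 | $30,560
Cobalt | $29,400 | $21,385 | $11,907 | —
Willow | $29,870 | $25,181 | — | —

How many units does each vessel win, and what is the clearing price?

All unit-bids, highest first — top 7: 55,321 (Novara-1), 53,376 (Novara-2), 51,925 (Rook-1), 48,236 (Rook-2), 44,635 (Stratus-1), 44,110 (Novara-3), 43,455 (Rook-3)
Highest rejected unit-bid = $41,860.
Allocation: Novara 3, Rook 3, Stratus 1.

Novara 3, Rook 3, Stratus 1; clearing price $41,860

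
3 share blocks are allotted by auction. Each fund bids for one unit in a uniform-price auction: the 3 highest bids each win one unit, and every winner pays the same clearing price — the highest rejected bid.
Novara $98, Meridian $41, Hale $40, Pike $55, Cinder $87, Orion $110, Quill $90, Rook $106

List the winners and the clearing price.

Sorting: 110 (Orion), 106 (Rook), 98 (Novara), 90 (Quill), 87 (Cinder), …
Winners (3 units): Orion, Rook, Novara.
Clearing price = highest rejected bid = $90.

Orion, Rook, Novara; each pays $90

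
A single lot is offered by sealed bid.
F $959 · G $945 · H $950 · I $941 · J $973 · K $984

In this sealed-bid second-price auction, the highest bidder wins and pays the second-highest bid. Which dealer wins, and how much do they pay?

K pays $973

Sorting bids: 984 (K) > 973 (J) > 959 (F) > 950 (H) > 945 (G) > 941 (I)
K wins with the highest bid; price is set by the runner-up at $973.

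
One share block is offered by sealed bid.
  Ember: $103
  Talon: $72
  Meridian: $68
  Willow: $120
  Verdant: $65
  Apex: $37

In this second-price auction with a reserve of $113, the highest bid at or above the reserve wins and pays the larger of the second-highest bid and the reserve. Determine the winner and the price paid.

Willow pays $113

Second-price auction with a reserve of $113: the highest bid at or above the reserve wins and pays the larger of the second-highest bid and the reserve.
Sorting bids: 120 (Willow) > 103 (Ember) > 72 (Talon) > 68 (Meridian) > 65 (Verdant) > 37 (Apex)
Highest eligible bid: Willow at $120.
max(second-highest $103, reserve $113) = $113.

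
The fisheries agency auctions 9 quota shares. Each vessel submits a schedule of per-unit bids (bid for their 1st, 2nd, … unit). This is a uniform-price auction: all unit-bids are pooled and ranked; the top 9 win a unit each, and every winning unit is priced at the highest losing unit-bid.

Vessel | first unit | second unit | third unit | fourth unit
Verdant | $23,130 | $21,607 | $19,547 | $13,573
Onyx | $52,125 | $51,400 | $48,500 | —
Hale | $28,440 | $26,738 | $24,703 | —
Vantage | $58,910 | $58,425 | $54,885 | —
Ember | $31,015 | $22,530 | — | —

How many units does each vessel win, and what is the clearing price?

Merging the schedules and taking the best 9: 58,910 (Vantage-1), 58,425 (Vantage-2), 54,885 (Vantage-3), 52,125 (Onyx-1), 51,400 (Onyx-2), 48,500 (Onyx-3), 31,015 (Ember-1), 28,440 (Hale-1), 26,738 (Hale-2)
First bid not allocated: $24,703.
Allocation: Ember 1, Hale 2, Onyx 3, Vantage 3.

Ember 1, Hale 2, Onyx 3, Vantage 3; clearing price $24,703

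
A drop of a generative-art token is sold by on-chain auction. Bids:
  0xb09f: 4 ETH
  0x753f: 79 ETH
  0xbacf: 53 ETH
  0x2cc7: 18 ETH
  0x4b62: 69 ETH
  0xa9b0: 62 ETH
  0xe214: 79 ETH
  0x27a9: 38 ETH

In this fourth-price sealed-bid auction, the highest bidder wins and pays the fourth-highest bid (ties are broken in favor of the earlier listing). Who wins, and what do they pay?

Sorting bids: 79 (0x753f) > 79 (0xe214) > 69 (0x4b62) > 62 (0xa9b0) > 53 (0xbacf) > 38 (0x27a9) > …
0x753f and 0xe214 tie at 79 ETH; tie-break gives it to 0x753f.
0x753f wins; payment is bid #4 in the ranking = 62 ETH.

0x753f pays 62 ETH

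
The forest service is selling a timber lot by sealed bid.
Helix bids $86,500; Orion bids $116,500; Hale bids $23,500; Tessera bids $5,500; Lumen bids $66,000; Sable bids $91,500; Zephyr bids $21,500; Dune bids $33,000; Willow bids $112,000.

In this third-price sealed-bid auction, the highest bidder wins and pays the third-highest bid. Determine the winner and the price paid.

Sorting bids: 116,500 (Orion) > 112,000 (Willow) > 91,500 (Sable) > 86,500 (Helix) > 66,000 (Lumen) > 33,000 (Dune) > …
Orion is highest; pays the third-highest bid, $91,500.

Orion pays $91,500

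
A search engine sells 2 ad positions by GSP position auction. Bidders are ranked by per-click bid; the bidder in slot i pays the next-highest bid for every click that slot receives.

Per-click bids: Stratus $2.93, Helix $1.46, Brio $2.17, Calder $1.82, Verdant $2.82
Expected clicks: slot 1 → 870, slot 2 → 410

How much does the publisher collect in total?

Per-click bids in order: $2.93 (Stratus) > $2.82 (Verdant) > $2.17 (Brio) > …
Slot 1: Stratus pays $2.82 × 870 = $2453.40
Slot 2: Verdant pays $2.17 × 410 = $889.70
Total = $3343.10

Total revenue: $3343.10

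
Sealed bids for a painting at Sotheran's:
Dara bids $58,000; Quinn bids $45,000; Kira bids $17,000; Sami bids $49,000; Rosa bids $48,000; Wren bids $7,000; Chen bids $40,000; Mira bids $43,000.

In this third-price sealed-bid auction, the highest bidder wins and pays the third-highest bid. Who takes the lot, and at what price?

Dara pays $48,000

Rule: the highest bidder wins and pays the third-highest bid.
Bids ranked: 58,000 (Dara) > 49,000 (Sami) > 48,000 (Rosa) > 45,000 (Quinn) > 43,000 (Mira) > 40,000 (Chen) > …
Dara wins; payment is bid #3 in the ranking = $48,000.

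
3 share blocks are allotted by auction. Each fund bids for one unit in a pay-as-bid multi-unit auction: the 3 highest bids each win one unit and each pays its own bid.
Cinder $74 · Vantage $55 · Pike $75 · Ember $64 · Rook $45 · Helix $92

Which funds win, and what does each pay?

Ordering the bids: 92 (Helix), 75 (Pike), 74 (Cinder), 64 (Ember), 55 (Vantage), …
The 3 highest are Helix, Pike, Cinder.
Each winner pays its own bid: Helix $92, Pike $75, Cinder $74.

Helix $92, Pike $75, Cinder $74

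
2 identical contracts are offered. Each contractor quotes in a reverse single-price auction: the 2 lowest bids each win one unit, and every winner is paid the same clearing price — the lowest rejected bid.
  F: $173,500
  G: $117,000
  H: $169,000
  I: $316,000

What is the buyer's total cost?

Ordering the bids: 117,000 (G), 169,000 (H), 173,500 (F), 316,000 (I)
Lowest 2: G, H.
Clearing price = lowest rejected bid = $173,500.
Total cost = 2 × $173,500 = $347,000.

Total cost: $347,000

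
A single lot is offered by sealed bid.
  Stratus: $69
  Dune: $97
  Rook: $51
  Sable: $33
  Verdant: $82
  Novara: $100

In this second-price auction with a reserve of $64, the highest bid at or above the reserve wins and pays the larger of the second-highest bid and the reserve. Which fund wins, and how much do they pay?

Novara pays $97

Bids in order: 100 (Novara) > 97 (Dune) > 82 (Verdant) > 69 (Stratus) > 51 (Rook) > 33 (Sable)
Highest eligible bid: Novara at $100.
max(second-highest $97, reserve $64) = $97; the reserve does not bind.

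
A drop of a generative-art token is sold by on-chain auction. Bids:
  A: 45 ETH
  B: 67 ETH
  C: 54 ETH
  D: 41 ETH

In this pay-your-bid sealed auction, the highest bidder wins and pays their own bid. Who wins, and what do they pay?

B pays 67 ETH

Sorting bids: 67 (B) > 54 (C) > 45 (A) > 41 (D)
First-price: B pays what they bid, 67 ETH.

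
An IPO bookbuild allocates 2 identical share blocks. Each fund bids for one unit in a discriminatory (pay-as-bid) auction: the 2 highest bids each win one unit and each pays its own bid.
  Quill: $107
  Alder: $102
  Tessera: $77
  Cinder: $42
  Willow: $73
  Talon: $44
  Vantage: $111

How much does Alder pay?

Sorting: 111 (Vantage), 107 (Quill), 102 (Alder), 77 (Tessera), …
Top 2: Vantage, Quill.
Alder does not win → $0.

Alder pays $0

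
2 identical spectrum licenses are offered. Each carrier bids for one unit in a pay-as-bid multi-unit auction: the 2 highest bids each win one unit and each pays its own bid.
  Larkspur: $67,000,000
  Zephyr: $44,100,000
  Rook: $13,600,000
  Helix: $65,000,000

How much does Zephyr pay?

Ordering the bids: 67,000,000 (Larkspur), 65,000,000 (Helix), 44,100,000 (Zephyr), 13,600,000 (Rook)
Top 2: Larkspur, Helix.
Zephyr does not win → $0.

Zephyr pays $0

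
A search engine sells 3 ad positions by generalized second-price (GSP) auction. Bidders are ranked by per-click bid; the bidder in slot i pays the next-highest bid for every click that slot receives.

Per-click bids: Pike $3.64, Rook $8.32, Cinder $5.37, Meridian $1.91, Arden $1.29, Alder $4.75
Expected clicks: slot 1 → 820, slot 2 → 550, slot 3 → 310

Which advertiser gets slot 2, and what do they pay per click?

Per-click bids in order: $8.32 (Rook) > $5.37 (Cinder) > $4.75 (Alder) > $3.64 (Pike) > …
Slot 2 goes to the second-ranked bidder, Cinder, who pays the next bid down: $4.75/click.

Cinder; $4.75 per click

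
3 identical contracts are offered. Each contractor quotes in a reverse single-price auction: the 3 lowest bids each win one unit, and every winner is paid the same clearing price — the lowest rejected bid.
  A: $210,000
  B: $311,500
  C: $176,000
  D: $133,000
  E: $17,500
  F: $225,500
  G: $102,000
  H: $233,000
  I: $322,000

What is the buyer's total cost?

Ordering the bids: 17,500 (E), 102,000 (G), 133,000 (D), 176,000 (C), 210,000 (A), …
Winners (3 units): E, G, D.
Lowest unsuccessful bid: $176,000 → clearing price.
Total cost = 3 × $176,000 = $528,000.

Total cost: $528,000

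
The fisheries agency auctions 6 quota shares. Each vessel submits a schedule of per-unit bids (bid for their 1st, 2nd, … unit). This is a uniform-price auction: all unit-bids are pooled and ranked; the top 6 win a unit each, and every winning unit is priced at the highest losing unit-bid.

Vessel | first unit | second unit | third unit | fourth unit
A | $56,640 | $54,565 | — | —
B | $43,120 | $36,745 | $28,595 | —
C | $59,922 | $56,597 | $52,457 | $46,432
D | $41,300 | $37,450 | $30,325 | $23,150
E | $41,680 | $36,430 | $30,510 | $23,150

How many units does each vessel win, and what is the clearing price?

Merging the schedules and taking the best 6: 59,922 (C-1), 56,640 (A-1), 56,597 (C-2), 54,565 (A-2), 52,457 (C-3), 46,432 (C-4)
First bid not allocated: $43,120.
Allocation: A 2, C 4.

A 2, C 4; clearing price $43,120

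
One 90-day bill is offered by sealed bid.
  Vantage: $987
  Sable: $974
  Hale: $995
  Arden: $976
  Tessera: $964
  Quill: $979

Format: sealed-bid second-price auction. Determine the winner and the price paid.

Hale pays $987

Bids in order: 995 (Hale) > 987 (Vantage) > 979 (Quill) > 976 (Arden) > 974 (Sable) > 964 (Tessera)
Hale wins with the highest bid; price is set by the runner-up at $987.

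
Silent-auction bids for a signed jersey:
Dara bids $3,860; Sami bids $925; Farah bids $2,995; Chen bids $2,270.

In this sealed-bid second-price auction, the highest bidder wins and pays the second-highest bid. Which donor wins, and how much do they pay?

Bids in order: 3,860 (Dara) > 2,995 (Farah) > 2,270 (Chen) > 925 (Sami)
Second-price: Dara pays Farah's bid of $2,995.

Dara pays $2,995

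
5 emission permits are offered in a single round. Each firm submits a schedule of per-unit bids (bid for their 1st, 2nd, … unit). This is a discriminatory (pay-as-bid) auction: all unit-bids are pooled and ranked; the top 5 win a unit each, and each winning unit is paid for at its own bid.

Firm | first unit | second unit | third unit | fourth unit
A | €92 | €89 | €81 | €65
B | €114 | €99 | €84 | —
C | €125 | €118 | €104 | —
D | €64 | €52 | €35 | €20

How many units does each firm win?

B 2, C 3

Pooled unit-bids ranked (top 5): 125 (C-1), 118 (C-2), 114 (B-1), 104 (C-3), 99 (B-2)
Next rejected bid: €92 (not a price — pay-as-bid).
Allocation: B 2, C 3.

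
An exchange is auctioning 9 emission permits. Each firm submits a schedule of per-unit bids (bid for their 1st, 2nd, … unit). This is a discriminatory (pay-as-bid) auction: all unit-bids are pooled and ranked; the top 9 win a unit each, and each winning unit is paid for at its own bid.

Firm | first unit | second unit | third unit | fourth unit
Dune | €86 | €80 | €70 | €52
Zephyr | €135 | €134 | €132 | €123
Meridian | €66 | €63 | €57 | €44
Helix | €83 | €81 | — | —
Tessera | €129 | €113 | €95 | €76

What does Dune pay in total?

Dune pays €86

Pooled unit-bids ranked (top 9): 135 (Zephyr-1), 134 (Zephyr-2), 132 (Zephyr-3), 129 (Tessera-1), 123 (Zephyr-4), 113 (Tessera-2), 95 (Tessera-3), 86 (Dune-1), 83 (Helix-1)
Next rejected bid: €81 (not a price — pay-as-bid).
Dune's winning unit-bids: 86 = €86.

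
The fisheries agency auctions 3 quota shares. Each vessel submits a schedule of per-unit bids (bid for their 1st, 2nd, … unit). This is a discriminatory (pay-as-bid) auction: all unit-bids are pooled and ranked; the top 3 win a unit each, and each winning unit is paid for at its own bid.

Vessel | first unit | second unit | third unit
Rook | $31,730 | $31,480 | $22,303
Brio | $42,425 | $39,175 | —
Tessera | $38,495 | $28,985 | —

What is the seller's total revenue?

Total revenue: $120,095

Pooled unit-bids ranked (top 3): 42,425 (Brio-1), 39,175 (Brio-2), 38,495 (Tessera-1)
Next rejected bid: $31,730 (not a price — pay-as-bid).
Each winning unit pays its own bid.
Revenue = 42,425 + 39,175 + 38,495 = $120,095.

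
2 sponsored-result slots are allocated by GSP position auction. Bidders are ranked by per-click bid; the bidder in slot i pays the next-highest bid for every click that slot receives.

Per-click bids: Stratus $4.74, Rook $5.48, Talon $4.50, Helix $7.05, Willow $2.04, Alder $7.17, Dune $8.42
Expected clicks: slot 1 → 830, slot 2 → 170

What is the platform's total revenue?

Per-click bids in order: $8.42 (Dune) > $7.17 (Alder) > $7.05 (Helix) > …
Slot 1: Dune pays $7.17 × 830 = $5951.10
Slot 2: Alder pays $7.05 × 170 = $1198.50
Total = $7149.60

Total revenue: $7149.60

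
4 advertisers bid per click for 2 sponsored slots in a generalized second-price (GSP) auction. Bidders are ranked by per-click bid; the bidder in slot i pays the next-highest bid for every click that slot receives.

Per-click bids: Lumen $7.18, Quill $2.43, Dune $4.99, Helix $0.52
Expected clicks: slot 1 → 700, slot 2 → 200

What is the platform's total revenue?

Per-click bids in order: $7.18 (Lumen) > $4.99 (Dune) > $2.43 (Quill) > …
Slot 1: Lumen pays $4.99 × 700 = $3493.00
Slot 2: Dune pays $2.43 × 200 = $486.00
Total = $3979.00

Total revenue: $3979.00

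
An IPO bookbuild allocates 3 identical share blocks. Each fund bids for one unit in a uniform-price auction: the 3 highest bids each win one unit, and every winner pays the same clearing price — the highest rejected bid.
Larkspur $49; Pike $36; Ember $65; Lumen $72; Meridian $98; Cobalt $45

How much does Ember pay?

Bids ranked high→low: 98 (Meridian), 72 (Lumen), 65 (Ember), 49 (Larkspur), 45 (Cobalt), …
Winners (3 units): Meridian, Lumen, Ember.
Highest unsuccessful bid: $49 → clearing price.
Ember wins → pays $49.

Ember pays $49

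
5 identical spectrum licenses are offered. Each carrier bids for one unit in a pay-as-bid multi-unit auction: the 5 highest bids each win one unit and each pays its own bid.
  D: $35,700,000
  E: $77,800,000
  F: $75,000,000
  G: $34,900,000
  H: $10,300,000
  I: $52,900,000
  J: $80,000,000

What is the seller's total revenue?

Bids ranked high→low: 80,000,000 (J), 77,800,000 (E), 75,000,000 (F), 52,900,000 (I), 35,700,000 (D), 34,900,000 (G), 10,300,000 (H)
The 5 highest are J, E, F, I, D.
Total revenue = 80,000,000 + 77,800,000 + 75,000,000 + 52,900,000 + 35,700,000 = $321,400,000.

Total revenue: $321,400,000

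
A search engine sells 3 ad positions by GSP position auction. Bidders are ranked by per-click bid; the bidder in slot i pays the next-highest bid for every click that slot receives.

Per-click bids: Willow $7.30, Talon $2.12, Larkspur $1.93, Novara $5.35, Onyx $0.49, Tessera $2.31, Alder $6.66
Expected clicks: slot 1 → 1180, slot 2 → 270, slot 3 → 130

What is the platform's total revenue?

Ranked by bid: $7.30 (Willow) > $6.66 (Alder) > $5.35 (Novara) > $2.31 (Tessera) > …
Slot 1: Willow pays $6.66 × 1180 = $7858.80
Slot 2: Alder pays $5.35 × 270 = $1444.50
Slot 3: Novara pays $2.31 × 130 = $300.30
Total = $9603.60

Total revenue: $9603.60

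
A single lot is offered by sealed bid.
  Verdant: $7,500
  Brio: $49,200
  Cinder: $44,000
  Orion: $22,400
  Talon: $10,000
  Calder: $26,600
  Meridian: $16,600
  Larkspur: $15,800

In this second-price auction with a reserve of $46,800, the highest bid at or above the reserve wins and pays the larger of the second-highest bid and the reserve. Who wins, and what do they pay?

Brio pays $46,800

Rule: the highest bid at or above the reserve wins and pays the larger of the second-highest bid and the reserve.
Bids ranked: 49,200 (Brio) > 44,000 (Cinder) > 26,600 (Calder) > 22,400 (Orion) > 16,600 (Meridian) > 15,800 (Larkspur) > …
Highest eligible bid: Brio at $49,200.
Second-highest bid $44,000 is below the reserve $46,800, so the reserve binds → payment $46,800.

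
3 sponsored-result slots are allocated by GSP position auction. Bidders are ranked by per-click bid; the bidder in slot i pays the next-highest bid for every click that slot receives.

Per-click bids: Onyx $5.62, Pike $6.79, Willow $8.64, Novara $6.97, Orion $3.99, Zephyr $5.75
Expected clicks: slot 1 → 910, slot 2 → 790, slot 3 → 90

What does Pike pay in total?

Pike pays $517.50

Sorting advertisers: $8.64 (Willow) > $6.97 (Novara) > $6.79 (Pike) > $5.75 (Zephyr) > …
Pike holds slot 3 → pays next bid $5.75 × 90 clicks = $517.50.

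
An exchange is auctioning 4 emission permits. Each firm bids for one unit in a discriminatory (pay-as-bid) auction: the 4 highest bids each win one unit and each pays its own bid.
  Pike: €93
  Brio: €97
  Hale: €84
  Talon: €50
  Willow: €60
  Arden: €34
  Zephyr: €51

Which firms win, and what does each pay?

Bids ranked high→low: 97 (Brio), 93 (Pike), 84 (Hale), 60 (Willow), 51 (Zephyr), 50 (Talon), …
Top 4: Brio, Pike, Hale, Willow.
Each winner pays its own bid: Brio €97, Pike €93, Hale €84, Willow €60.

Brio €97, Pike €93, Hale €84, Willow €60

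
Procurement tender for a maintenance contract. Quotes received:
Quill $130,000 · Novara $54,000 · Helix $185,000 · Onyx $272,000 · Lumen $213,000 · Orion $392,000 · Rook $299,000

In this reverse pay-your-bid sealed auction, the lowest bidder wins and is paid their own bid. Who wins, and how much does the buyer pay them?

Rule: the lowest bidder wins and is paid their own bid.
Bids in order: 54,000 (Novara) < 130,000 (Quill) < 185,000 (Helix) < 213,000 (Lumen) < 272,000 (Onyx) < 299,000 (Rook) < …
Novara is lowest → is paid own bid, $54,000.

Novara is paid $54,000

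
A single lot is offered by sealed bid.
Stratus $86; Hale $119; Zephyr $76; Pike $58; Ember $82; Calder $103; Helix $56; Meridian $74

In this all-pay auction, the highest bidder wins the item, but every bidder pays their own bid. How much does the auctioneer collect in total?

Total revenue: $654

All-pay auction: the highest bidder wins the item, but every bidder pays their own bid.
Bids ranked: 119 (Hale) > 103 (Calder) > 86 (Stratus) > 82 (Ember) > 76 (Zephyr) > 74 (Meridian) > …
Every bidder forfeits their bid regardless of winning.
Revenue = 86 + 119 + 76 + 58 + 82 + 103 + 56 + 74 = $654.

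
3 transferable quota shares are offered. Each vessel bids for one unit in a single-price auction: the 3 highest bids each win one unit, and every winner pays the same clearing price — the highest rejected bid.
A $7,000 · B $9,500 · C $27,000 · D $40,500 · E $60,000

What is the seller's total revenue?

Total revenue: $28,500

Ordering the bids: 60,000 (E), 40,500 (D), 27,000 (C), 9,500 (B), 7,000 (A)
Winners (3 units): E, D, C.
First losing bid is B's $9,500, which sets the uniform price.
Total revenue = 3 × $9,500 = $28,500.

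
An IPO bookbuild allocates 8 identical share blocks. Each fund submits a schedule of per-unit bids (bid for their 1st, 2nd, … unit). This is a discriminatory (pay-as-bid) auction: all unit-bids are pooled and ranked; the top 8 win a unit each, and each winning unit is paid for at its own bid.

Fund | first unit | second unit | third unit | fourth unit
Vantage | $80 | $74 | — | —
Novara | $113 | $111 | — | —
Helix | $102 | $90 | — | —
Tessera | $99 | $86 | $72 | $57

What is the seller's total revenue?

Total revenue: $755

All unit-bids, highest first — top 8: 113 (Novara-1), 111 (Novara-2), 102 (Helix-1), 99 (Tessera-1), 90 (Helix-2), 86 (Tessera-2), 80 (Vantage-1), 74 (Vantage-2)
Next rejected bid: $72 (not a price — pay-as-bid).
Each winning unit pays its own bid.
Revenue = 113 + 111 + 102 + 99 + 90 + 86 + 80 + 74 = $755.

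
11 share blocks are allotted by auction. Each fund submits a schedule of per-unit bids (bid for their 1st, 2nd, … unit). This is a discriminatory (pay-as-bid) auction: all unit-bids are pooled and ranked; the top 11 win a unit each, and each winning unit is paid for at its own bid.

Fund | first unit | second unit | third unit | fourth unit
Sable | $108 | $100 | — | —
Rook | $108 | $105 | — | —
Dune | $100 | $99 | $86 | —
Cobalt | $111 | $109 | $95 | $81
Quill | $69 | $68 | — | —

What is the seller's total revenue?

Total revenue: $1,102

All unit-bids, highest first — top 11: 111 (Cobalt-1), 109 (Cobalt-2), 108 (Sable-1), 108 (Rook-1), 105 (Rook-2), 100 (Sable-2), 100 (Dune-1), 99 (Dune-2), 95 (Cobalt-3), 86 (Dune-3), 81 (Cobalt-4)
Next rejected bid: $69 (not a price — pay-as-bid).
Each winning unit pays its own bid.
Revenue = 111 + 109 + 108 + 108 + 105 + 100 + 100 + 99 + 95 + 86 + 81 = $1,102.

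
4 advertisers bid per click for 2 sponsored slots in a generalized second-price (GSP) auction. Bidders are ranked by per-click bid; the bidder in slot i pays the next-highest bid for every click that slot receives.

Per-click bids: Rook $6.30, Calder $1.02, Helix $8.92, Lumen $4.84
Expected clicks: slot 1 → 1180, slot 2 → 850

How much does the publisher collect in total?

Total revenue: $11548.00

Per-click bids in order: $8.92 (Helix) > $6.30 (Rook) > $4.84 (Lumen) > …
Slot 1: Helix pays $6.30 × 1180 = $7434.00
Slot 2: Rook pays $4.84 × 850 = $4114.00
Total = $11548.00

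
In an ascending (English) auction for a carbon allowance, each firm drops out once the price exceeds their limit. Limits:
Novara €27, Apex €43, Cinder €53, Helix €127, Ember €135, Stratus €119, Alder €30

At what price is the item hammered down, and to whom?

Ember wins at €127

Limits ranked: 135 (Ember) > 127 (Helix) > 119 (Stratus) > 53 (Cinder) > 43 (Apex) > 30 (Alder) > …
Once the price passes €127, only Ember is left; the hammer falls at Helix's limit of €127.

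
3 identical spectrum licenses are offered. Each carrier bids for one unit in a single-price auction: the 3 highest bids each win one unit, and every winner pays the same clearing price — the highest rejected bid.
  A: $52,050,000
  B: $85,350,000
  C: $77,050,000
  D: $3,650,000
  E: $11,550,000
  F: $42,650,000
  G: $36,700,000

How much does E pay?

E pays $0

Bids ranked high→low: 85,350,000 (B), 77,050,000 (C), 52,050,000 (A), 42,650,000 (F), 36,700,000 (G), …
Top 3: B, C, A.
First losing bid is F's $42,650,000, which sets the uniform price.
E does not win → pays $0.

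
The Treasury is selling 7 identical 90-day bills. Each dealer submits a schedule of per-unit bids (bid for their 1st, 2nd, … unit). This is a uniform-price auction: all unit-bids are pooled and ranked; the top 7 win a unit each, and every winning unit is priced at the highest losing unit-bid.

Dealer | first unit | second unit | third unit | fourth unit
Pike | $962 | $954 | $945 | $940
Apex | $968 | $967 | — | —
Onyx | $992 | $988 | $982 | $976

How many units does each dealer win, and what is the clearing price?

Merging the schedules and taking the best 7: 992 (Onyx-1), 988 (Onyx-2), 982 (Onyx-3), 976 (Onyx-4), 968 (Apex-1), 967 (Apex-2), 962 (Pike-1)
The (k+1)-th unit-bid is $954.
Allocation: Apex 2, Onyx 4, Pike 1.

Apex 2, Onyx 4, Pike 1; clearing price $954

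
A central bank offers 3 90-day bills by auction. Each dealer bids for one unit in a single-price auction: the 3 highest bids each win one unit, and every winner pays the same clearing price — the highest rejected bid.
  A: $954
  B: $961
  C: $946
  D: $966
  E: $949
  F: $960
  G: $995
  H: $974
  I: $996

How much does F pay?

Bids ranked high→low: 996 (I), 995 (G), 974 (H), 966 (D), 961 (B), …
Winners (3 units): I, G, H.
Clearing price = highest rejected bid = $966.
F does not win → pays $0.

F pays $0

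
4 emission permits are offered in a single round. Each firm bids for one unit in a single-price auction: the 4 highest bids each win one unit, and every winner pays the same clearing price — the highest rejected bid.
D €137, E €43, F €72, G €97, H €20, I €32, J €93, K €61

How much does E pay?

E pays €0

Sorting: 137 (D), 97 (G), 93 (J), 72 (F), 61 (K), 43 (E), …
The 4 highest are D, G, J, F.
First losing bid is K's €61, which sets the uniform price.
E does not win → pays €0.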